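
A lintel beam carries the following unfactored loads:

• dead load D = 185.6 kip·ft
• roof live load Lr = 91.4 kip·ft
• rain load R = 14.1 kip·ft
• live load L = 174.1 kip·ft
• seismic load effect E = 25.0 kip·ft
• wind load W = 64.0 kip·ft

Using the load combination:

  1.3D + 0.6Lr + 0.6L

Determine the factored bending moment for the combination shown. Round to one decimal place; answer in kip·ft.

1.3(185.6) + 0.6(91.4) + 0.6(174.1) = 241.3 + 54.8 + 104.5 = 400.6
M_u = 400.6 kip·ft.

400.6 kip·ft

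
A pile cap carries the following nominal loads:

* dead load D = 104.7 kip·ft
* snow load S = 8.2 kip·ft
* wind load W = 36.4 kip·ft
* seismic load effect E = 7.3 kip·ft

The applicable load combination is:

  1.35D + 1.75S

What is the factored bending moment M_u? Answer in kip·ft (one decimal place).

1.35(104.7) + 1.75(8.2) = 141.3 + 14.4 = 155.7
M_u = 155.7 kip·ft.

155.7 kip·ft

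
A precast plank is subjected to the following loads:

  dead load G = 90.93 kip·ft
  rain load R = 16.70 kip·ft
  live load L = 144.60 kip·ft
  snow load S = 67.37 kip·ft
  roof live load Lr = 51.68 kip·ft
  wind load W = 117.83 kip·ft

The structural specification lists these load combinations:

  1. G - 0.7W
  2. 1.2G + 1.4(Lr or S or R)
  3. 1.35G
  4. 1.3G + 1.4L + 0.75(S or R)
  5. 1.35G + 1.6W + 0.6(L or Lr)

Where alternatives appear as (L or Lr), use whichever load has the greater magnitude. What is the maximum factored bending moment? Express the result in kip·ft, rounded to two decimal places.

(Lr or S or R) → S = 67.37 kip·ft; (S or R) → S = 67.37 kip·ft; (L or Lr) → L = 144.60 kip·ft.
1. 1.0(90.93) - 0.7(117.83) = 8.45
2. 1.2(90.93) + 1.4(67.37) = 203.43
3. 1.35(90.93) = 122.76
4. 1.3(90.93) + 1.4(144.60) + 0.75(67.37) = 371.18
5. 1.35(90.93) + 1.6(117.83) + 0.6(144.60) = 398.04
Combination 5 governs: M_u = 398.04 kip·ft.

398.04 kip·ft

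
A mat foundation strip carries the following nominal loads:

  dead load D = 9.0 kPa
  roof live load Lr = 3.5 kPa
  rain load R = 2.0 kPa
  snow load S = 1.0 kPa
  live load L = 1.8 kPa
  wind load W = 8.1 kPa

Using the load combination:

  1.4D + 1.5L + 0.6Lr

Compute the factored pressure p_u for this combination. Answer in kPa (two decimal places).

1.4(9.0) + 1.5(1.8) + 0.6(3.5) = 12.60 + 2.70 + 2.10 = 17.40
p_u = 17.40 kPa.

17.40 kPa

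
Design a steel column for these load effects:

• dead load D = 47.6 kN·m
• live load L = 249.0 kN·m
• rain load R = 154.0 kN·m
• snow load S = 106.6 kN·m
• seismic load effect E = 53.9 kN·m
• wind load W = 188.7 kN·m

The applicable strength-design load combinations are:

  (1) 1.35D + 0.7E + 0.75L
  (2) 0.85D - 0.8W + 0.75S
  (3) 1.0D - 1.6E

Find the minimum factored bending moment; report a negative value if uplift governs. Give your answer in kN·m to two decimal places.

(1) 1.35(47.6) + 0.7(53.9) + 0.75(249.0) = 64.26 + 37.73 + 186.75 = 288.74
(2) 0.85(47.6) - 0.8(188.7) + 0.75(106.6) = 40.46 - 150.96 + 79.95 = -30.55
(3) 1.0(47.6) - 1.6(53.9) = 47.60 - 86.24 = -38.64
Combination 3 gives the minimum: -38.64 kN·m.

-38.64 kN·m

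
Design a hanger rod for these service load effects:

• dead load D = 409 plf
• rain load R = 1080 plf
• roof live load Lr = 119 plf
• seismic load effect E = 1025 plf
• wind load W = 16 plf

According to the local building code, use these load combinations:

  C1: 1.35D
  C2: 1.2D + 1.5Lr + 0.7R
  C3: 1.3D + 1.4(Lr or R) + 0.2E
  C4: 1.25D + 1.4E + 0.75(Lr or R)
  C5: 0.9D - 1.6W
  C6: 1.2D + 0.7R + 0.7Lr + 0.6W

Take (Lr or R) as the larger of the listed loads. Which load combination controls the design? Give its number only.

(Lr or R) → R = 1080 plf.
C1: 1.35(409) = 552.15
C2: 1.2(409) + 1.5(119) + 0.7(1080) = 490.80 + 178.50 + 756.00 = 1425.30
C3: 1.3(409) + 1.4(1080) + 0.2(1025) = 531.70 + 1512.00 + 205.00 = 2248.70
C4: 1.25(409) + 1.4(1025) + 0.75(1080) = 511.25 + 1435.00 + 810.00 = 2756.25
C5: 0.9(409) - 1.6(16) = 368.10 - 25.60 = 342.50
C6: 1.2(409) + 0.7(1080) + 0.7(119) + 0.6(16) = 490.80 + 756.00 + 83.30 + 9.60 = 1339.70
The largest value is 2756.25 plf from combination 4.

Combination 4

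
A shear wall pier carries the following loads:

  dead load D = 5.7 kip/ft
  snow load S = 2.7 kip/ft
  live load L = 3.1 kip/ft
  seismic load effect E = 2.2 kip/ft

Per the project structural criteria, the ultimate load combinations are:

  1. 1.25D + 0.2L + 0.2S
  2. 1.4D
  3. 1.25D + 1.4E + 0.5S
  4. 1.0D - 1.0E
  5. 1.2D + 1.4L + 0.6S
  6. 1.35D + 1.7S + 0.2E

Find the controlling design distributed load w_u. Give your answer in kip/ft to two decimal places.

12.80 kip/ft

1. 1.25(5.7) + 0.2(3.1) + 0.2(2.7) = 7.13 + 0.62 + 0.54 = 8.29
2. 1.4(5.7) = 7.98
3. 1.25(5.7) + 1.4(2.2) + 0.5(2.7) = 7.13 + 3.08 + 1.35 = 11.56
4. 1.0(5.7) - 1.0(2.2) = 5.70 - 2.20 = 3.50
5. 1.2(5.7) + 1.4(3.1) + 0.6(2.7) = 6.84 + 4.34 + 1.62 = 12.80
6. 1.35(5.7) + 1.7(2.7) + 0.2(2.2) = 7.70 + 4.59 + 0.44 = 12.73
Maximum is from combination 5.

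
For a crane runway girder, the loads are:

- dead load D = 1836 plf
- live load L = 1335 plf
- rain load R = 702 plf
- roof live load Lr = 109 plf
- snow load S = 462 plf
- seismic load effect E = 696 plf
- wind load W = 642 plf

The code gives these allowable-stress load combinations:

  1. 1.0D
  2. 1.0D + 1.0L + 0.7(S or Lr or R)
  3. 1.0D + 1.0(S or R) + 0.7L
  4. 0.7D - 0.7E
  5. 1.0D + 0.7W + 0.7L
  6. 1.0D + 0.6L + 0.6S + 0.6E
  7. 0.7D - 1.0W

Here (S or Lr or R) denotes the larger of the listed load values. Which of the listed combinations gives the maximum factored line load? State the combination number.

Combination 2

(S or Lr or R) → R = 702 plf; (S or R) → R = 702 plf.
1. 1.0(1836) = 1836.00
2. 1.0(1836) + 1.0(1335) + 0.7(702) = 3662.40
3. 1.0(1836) + 1.0(702) + 0.7(1335) = 3472.50
4. 0.7(1836) - 0.7(696) = 798.00
5. 1.0(1836) + 0.7(642) + 0.7(1335) = 3219.90
6. 1.0(1836) + 0.6(1335) + 0.6(462) + 0.6(696) = 3331.80
7. 0.7(1836) - 1.0(642) = 643.20
The largest value is 3662.40 plf from combination 2.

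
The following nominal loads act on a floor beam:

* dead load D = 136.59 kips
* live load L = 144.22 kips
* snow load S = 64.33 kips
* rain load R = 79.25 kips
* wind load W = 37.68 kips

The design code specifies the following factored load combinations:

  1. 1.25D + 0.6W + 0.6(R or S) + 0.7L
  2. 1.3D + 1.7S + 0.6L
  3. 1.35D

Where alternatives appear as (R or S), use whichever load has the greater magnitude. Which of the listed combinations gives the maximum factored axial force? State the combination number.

(R or S) → R = 79.25 kips.
1. 1.25(136.59) + 0.6(37.68) + 0.6(79.25) + 0.7(144.22) = 341.85
2. 1.3(136.59) + 1.7(64.33) + 0.6(144.22) = 373.46
3. 1.35(136.59) = 184.40
The largest value is 373.46 kips from combination 2.

Combination 2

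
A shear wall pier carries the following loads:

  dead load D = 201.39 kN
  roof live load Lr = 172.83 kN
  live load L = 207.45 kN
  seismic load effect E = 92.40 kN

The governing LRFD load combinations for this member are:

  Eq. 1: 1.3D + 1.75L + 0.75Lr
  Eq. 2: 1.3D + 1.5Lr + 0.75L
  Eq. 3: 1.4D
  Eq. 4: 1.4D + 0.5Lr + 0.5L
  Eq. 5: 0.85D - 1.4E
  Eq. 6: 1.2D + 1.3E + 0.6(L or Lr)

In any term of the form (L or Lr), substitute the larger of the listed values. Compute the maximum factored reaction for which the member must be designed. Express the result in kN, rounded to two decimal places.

(L or Lr) → L = 207.45 kN.
Eq. 1: 1.3(201.39) + 1.75(207.45) + 0.75(172.83) = 754.47
Eq. 2: 1.3(201.39) + 1.5(172.83) + 0.75(207.45) = 676.64
Eq. 3: 1.4(201.39) = 281.95
Eq. 4: 1.4(201.39) + 0.5(172.83) + 0.5(207.45) = 472.09
Eq. 5: 0.85(201.39) - 1.4(92.40) = 41.82
Eq. 6: 1.2(201.39) + 1.3(92.40) + 0.6(207.45) = 486.26
Combination 1 governs: V_u = 754.47 kN.

754.47 kN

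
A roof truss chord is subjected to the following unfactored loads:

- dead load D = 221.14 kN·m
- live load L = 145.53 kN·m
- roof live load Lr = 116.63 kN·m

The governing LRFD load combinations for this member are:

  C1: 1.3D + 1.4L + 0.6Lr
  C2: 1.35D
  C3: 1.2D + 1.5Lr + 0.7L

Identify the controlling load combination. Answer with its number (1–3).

C1: 1.3(221.14) + 1.4(145.53) + 0.6(116.63) = 287.48 + 203.74 + 69.98 = 561.20
C2: 1.35(221.14) = 298.54
C3: 1.2(221.14) + 1.5(116.63) + 0.7(145.53) = 542.18
The largest value is 561.20 kN·m from combination 1.

Combination 1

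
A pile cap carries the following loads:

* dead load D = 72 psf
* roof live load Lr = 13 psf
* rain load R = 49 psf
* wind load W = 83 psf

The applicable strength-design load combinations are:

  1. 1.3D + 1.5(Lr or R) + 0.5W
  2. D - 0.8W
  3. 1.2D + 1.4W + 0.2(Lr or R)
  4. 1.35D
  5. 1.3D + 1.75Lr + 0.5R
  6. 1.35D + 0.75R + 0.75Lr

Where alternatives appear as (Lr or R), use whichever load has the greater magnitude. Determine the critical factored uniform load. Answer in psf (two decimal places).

(Lr or R) → R = 49 psf.
1. 1.3(72) + 1.5(49) + 0.5(83) = 93.60 + 73.50 + 41.50 = 208.60
2. 1.0(72) - 0.8(83) = 72.00 - 66.40 = 5.60
3. 1.2(72) + 1.4(83) + 0.2(49) = 86.40 + 116.20 + 9.80 = 212.40
4. 1.35(72) = 97.20
5. 1.3(72) + 1.75(13) + 0.5(49) = 93.60 + 22.75 + 24.50 = 140.85
6. 1.35(72) + 0.75(49) + 0.75(13) = 97.20 + 36.75 + 9.75 = 143.70
Maximum is from combination 3.

212.40 psf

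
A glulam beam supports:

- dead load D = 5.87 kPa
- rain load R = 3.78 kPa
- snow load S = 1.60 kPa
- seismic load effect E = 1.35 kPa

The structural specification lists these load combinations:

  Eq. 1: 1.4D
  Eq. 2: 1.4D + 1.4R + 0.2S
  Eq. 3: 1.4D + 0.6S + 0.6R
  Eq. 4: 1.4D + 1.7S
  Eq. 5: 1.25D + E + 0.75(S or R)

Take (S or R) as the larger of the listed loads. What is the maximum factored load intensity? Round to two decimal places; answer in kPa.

13.83 kPa

(S or R) → R = 3.78 kPa.
Eq. 1: 1.4(5.87) = 8.22
Eq. 2: 1.4(5.87) + 1.4(3.78) + 0.2(1.60) = 8.22 + 5.29 + 0.32 = 13.83
Eq. 3: 1.4(5.87) + 0.6(1.60) + 0.6(3.78) = 8.22 + 0.96 + 2.27 = 11.45
Eq. 4: 1.4(5.87) + 1.7(1.60) = 8.22 + 2.72 = 10.94
Eq. 5: 1.25(5.87) + 1.0(1.35) + 0.75(3.78) = 11.52
The controlling combination is 2, giving 13.83 kPa.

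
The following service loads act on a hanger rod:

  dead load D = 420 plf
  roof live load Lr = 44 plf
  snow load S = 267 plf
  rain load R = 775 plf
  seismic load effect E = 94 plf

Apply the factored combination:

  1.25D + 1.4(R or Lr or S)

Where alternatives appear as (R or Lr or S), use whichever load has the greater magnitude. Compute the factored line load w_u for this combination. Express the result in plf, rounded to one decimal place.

1610.0 plf

(R or Lr or S) → R = 775 plf.
1.25(420) + 1.4(775) = 525.0 + 1085.0 = 1610.0
w_u = 1610.0 plf.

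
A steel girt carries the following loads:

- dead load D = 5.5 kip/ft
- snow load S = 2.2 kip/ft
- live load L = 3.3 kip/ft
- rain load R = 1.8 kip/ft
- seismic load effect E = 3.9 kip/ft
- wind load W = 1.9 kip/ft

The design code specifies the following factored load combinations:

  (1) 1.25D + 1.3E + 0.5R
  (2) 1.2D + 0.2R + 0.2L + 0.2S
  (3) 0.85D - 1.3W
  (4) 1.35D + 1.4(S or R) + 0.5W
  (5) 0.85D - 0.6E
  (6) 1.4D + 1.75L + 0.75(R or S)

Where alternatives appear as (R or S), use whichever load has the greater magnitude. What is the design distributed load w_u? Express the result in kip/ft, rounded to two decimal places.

15.13 kip/ft

(S or R) → S = 2.2 kip/ft; (R or S) → S = 2.2 kip/ft.
(1) 1.25(5.5) + 1.3(3.9) + 0.5(1.8) = 6.88 + 5.07 + 0.90 = 12.85
(2) 1.2(5.5) + 0.2(1.8) + 0.2(3.3) + 0.2(2.2) = 6.60 + 0.36 + 0.66 + 0.44 = 8.06
(3) 0.85(5.5) - 1.3(1.9) = 4.68 - 2.47 = 2.21
(4) 1.35(5.5) + 1.4(2.2) + 0.5(1.9) = 7.43 + 3.08 + 0.95 = 11.46
(5) 0.85(5.5) - 0.6(3.9) = 4.68 - 2.34 = 2.34
(6) 1.4(5.5) + 1.75(3.3) + 0.75(2.2) = 7.70 + 5.78 + 1.65 = 15.13
Maximum is from combination 6.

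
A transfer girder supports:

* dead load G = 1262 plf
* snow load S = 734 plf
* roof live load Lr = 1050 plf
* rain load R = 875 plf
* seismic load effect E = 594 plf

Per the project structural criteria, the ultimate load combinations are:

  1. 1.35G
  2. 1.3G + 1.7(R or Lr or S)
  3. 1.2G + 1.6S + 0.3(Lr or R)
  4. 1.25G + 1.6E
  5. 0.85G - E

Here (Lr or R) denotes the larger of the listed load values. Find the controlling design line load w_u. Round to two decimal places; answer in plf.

(R or Lr or S) → Lr = 1050 plf; (Lr or R) → Lr = 1050 plf.
1. 1.35(1262) = 1703.70
2. 1.3(1262) + 1.7(1050) = 1640.60 + 1785.00 = 3425.60
3. 1.2(1262) + 1.6(734) + 0.3(1050) = 1514.40 + 1174.40 + 315.00 = 3003.80
4. 1.25(1262) + 1.6(594) = 1577.50 + 950.40 = 2527.90
5. 0.85(1262) - 1.0(594) = 1072.70 - 594.00 = 478.70
Combination 2 governs: w_u = 3425.60 plf.

3425.60 plf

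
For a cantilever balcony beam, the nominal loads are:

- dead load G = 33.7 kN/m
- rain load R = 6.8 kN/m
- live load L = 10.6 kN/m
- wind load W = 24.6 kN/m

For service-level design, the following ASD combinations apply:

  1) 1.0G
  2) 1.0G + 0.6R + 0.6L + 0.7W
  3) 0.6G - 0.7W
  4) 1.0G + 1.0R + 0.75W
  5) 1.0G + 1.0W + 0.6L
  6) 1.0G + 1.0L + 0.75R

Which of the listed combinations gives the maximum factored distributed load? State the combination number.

1) 1.0(33.7) = 33.7
2) 1.0(33.7) + 0.6(6.8) + 0.6(10.6) + 0.7(24.6) = 33.7 + 4.1 + 6.4 + 17.2 = 61.4
3) 0.6(33.7) - 0.7(24.6) = 20.2 - 17.2 = 3.0
4) 1.0(33.7) + 1.0(6.8) + 0.75(24.6) = 33.7 + 6.8 + 18.5 = 59.0
5) 1.0(33.7) + 1.0(24.6) + 0.6(10.6) = 33.7 + 24.6 + 6.4 = 64.7
6) 1.0(33.7) + 1.0(10.6) + 0.75(6.8) = 33.7 + 10.6 + 5.1 = 49.4
The largest value is 64.7 kN/m from combination 5.

Combination 5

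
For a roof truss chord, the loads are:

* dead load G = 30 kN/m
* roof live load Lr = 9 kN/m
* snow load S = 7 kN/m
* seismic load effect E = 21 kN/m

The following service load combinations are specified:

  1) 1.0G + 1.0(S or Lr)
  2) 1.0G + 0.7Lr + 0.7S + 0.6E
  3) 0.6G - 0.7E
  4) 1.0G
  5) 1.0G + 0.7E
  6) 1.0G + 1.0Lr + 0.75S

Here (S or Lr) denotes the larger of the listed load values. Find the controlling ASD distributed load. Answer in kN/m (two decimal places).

(S or Lr) → Lr = 9 kN/m.
1) 1.0(30) + 1.0(9) = 39.00
2) 1.0(30) + 0.7(9) + 0.7(7) + 0.6(21) = 53.80
3) 0.6(30) - 0.7(21) = 3.30
4) 1.0(30) = 30.00
5) 1.0(30) + 0.7(21) = 44.70
6) 1.0(30) + 1.0(9) + 0.75(7) = 44.25
Maximum is from combination 2.

53.80 kN/m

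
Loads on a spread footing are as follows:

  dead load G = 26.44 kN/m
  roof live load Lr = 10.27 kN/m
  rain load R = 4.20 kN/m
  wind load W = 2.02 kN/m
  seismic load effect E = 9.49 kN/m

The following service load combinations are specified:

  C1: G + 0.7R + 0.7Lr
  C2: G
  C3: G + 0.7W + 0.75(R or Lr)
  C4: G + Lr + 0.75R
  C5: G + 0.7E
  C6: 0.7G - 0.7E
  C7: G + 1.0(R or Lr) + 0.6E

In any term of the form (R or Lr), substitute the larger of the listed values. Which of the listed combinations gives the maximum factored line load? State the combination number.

Combination 7

(R or Lr) → Lr = 10.27 kN/m.
C1: 1.0(26.44) + 0.7(4.20) + 0.7(10.27) = 36.57
C2: 1.0(26.44) = 26.44
C3: 1.0(26.44) + 0.7(2.02) + 0.75(10.27) = 35.56
C4: 1.0(26.44) + 1.0(10.27) + 0.75(4.20) = 39.86
C5: 1.0(26.44) + 0.7(9.49) = 33.08
C6: 0.7(26.44) - 0.7(9.49) = 11.87
C7: 1.0(26.44) + 1.0(10.27) + 0.6(9.49) = 42.40
The largest value is 42.40 kN/m from combination 7.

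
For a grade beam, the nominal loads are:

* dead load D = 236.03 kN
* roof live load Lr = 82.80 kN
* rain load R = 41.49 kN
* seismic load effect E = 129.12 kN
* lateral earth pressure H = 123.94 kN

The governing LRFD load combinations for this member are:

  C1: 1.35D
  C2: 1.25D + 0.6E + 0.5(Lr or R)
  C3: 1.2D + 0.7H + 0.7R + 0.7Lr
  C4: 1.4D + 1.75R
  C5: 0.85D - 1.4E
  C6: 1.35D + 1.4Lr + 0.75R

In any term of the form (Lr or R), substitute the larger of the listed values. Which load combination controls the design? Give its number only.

Combination 6

(Lr or R) → Lr = 82.80 kN.
C1: 1.35(236.03) = 318.64
C2: 1.25(236.03) + 0.6(129.12) + 0.5(82.80) = 295.04 + 77.47 + 41.40 = 413.91
C3: 1.2(236.03) + 0.7(123.94) + 0.7(41.49) + 0.7(82.80) = 283.24 + 86.76 + 29.04 + 57.96 = 457.00
C4: 1.4(236.03) + 1.75(41.49) = 330.44 + 72.61 = 403.05
C5: 0.85(236.03) - 1.4(129.12) = 200.63 - 180.77 = 19.86
C6: 1.35(236.03) + 1.4(82.80) + 0.75(41.49) = 318.64 + 115.92 + 31.12 = 465.68
The largest value is 465.68 kN from combination 6.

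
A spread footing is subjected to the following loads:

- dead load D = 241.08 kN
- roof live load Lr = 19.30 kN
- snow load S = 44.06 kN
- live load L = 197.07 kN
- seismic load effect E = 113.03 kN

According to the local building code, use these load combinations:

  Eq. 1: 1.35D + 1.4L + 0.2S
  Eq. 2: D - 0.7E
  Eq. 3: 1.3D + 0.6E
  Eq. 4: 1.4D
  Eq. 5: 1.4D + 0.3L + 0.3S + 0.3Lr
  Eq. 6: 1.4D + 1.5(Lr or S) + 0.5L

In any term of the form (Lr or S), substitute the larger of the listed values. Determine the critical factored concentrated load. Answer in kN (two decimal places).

(Lr or S) → S = 44.06 kN.
Eq. 1: 1.35(241.08) + 1.4(197.07) + 0.2(44.06) = 325.46 + 275.90 + 8.81 = 610.17
Eq. 2: 1.0(241.08) - 0.7(113.03) = 241.08 - 79.12 = 161.96
Eq. 3: 1.3(241.08) + 0.6(113.03) = 313.40 + 67.82 = 381.22
Eq. 4: 1.4(241.08) = 337.51
Eq. 5: 1.4(241.08) + 0.3(197.07) + 0.3(44.06) + 0.3(19.30) = 337.51 + 59.12 + 13.22 + 5.79 = 415.64
Eq. 6: 1.4(241.08) + 1.5(44.06) + 0.5(197.07) = 337.51 + 66.09 + 98.54 = 502.14
The controlling combination is 1, giving 610.17 kN.

610.17 kN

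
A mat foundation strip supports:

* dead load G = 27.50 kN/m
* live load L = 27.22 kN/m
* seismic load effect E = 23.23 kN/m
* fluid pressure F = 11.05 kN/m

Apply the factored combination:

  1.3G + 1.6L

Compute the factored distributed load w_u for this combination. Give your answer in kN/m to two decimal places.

1.3(27.50) + 1.6(27.22) = 79.30
w_u = 79.30 kN/m.

79.30 kN/m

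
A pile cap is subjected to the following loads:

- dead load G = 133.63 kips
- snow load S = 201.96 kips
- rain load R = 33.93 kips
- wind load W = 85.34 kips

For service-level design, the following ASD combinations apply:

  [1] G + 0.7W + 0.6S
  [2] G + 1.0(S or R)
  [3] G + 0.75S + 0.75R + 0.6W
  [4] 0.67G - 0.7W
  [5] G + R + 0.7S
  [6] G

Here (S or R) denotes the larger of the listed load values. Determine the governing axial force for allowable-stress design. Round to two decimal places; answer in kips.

(S or R) → S = 201.96 kips.
[1] 1.0(133.63) + 0.7(85.34) + 0.6(201.96) = 314.54
[2] 1.0(133.63) + 1.0(201.96) = 133.63 + 201.96 = 335.59
[3] 1.0(133.63) + 0.75(201.96) + 0.75(33.93) + 0.6(85.34) = 133.63 + 151.47 + 25.45 + 51.20 = 361.75
[4] 0.67(133.63) - 0.7(85.34) = 89.53 - 59.74 = 29.79
[5] 1.0(133.63) + 1.0(33.93) + 0.7(201.96) = 133.63 + 33.93 + 141.37 = 308.93
[6] 1.0(133.63) = 133.63
Combination 3 governs: P = 361.75 kips.

361.75 kips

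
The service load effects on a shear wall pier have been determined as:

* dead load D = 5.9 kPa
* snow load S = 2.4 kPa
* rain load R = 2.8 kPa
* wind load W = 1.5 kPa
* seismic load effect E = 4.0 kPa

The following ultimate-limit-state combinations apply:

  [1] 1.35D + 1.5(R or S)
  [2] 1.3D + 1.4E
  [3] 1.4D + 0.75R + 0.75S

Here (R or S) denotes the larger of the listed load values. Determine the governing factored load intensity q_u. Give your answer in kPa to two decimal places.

13.27 kPa

(R or S) → R = 2.8 kPa.
[1] 1.35(5.9) + 1.5(2.8) = 7.97 + 4.20 = 12.17
[2] 1.3(5.9) + 1.4(4.0) = 7.67 + 5.60 = 13.27
[3] 1.4(5.9) + 0.75(2.8) + 0.75(2.4) = 8.26 + 2.10 + 1.80 = 12.16
Combination 2 governs: q_u = 13.27 kPa.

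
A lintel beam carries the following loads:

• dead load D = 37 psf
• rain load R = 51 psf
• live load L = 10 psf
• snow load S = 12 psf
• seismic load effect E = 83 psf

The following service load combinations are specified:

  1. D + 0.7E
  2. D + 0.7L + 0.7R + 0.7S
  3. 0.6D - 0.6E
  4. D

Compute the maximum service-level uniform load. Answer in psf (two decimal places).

95.10 psf

1. 1.0(37) + 0.7(83) = 37.00 + 58.10 = 95.10
2. 1.0(37) + 0.7(10) + 0.7(51) + 0.7(12) = 37.00 + 7.00 + 35.70 + 8.40 = 88.10
3. 0.6(37) - 0.6(83) = 22.20 - 49.80 = -27.60
4. 1.0(37) = 37.00
Combination 1 governs: q = 95.10 psf.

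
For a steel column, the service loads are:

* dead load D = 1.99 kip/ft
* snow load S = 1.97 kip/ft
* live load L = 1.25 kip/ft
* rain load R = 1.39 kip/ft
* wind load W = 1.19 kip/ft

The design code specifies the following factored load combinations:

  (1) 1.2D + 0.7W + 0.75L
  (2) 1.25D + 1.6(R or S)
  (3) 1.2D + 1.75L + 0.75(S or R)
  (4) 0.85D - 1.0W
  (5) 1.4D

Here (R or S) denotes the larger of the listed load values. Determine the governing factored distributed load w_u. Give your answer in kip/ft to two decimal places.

(R or S) → S = 1.97 kip/ft; (S or R) → S = 1.97 kip/ft.
(1) 1.2(1.99) + 0.7(1.19) + 0.75(1.25) = 2.39 + 0.83 + 0.94 = 4.16
(2) 1.25(1.99) + 1.6(1.97) = 2.49 + 3.15 = 5.64
(3) 1.2(1.99) + 1.75(1.25) + 0.75(1.97) = 6.05
(4) 0.85(1.99) - 1.0(1.19) = 1.69 - 1.19 = 0.50
(5) 1.4(1.99) = 2.79
Combination 3 governs: w_u = 6.05 kip/ft.

6.05 kip/ft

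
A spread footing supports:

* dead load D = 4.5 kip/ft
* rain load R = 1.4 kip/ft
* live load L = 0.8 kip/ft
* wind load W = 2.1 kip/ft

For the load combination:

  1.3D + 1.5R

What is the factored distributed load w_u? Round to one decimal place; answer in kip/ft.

1.3(4.5) + 1.5(1.4) = 8.0
w_u = 8.0 kip/ft.

8.0 kip/ft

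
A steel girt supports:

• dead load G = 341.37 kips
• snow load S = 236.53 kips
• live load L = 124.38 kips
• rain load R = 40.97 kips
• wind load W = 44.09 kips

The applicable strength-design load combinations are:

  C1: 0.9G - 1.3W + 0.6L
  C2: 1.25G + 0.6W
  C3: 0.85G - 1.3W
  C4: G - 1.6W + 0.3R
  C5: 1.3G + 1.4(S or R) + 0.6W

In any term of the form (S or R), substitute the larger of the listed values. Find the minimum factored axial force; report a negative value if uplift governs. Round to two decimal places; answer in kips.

(S or R) → S = 236.53 kips.
C1: 0.9(341.37) - 1.3(44.09) + 0.6(124.38) = 307.23 - 57.32 + 74.63 = 324.54
C2: 1.25(341.37) + 0.6(44.09) = 453.17
C3: 0.85(341.37) - 1.3(44.09) = 232.85
C4: 1.0(341.37) - 1.6(44.09) + 0.3(40.97) = 341.37 - 70.54 + 12.29 = 283.12
C5: 1.3(341.37) + 1.4(236.53) + 0.6(44.09) = 801.38
Combination 3 gives the minimum: 232.85 kips.

232.85 kips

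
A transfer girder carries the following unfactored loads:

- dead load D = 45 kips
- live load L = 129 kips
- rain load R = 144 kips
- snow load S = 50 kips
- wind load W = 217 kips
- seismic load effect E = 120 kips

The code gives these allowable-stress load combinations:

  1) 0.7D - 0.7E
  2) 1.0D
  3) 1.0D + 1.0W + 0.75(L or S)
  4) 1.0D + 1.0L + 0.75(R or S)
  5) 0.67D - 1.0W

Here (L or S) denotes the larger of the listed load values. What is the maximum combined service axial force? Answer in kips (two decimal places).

(L or S) → L = 129 kips; (R or S) → R = 144 kips.
1) 0.7(45) - 0.7(120) = 31.50 - 84.00 = -52.50
2) 1.0(45) = 45.00
3) 1.0(45) + 1.0(217) + 0.75(129) = 45.00 + 217.00 + 96.75 = 358.75
4) 1.0(45) + 1.0(129) + 0.75(144) = 45.00 + 129.00 + 108.00 = 282.00
5) 0.67(45) - 1.0(217) = 30.15 - 217.00 = -186.85
Maximum is from combination 3.

358.75 kips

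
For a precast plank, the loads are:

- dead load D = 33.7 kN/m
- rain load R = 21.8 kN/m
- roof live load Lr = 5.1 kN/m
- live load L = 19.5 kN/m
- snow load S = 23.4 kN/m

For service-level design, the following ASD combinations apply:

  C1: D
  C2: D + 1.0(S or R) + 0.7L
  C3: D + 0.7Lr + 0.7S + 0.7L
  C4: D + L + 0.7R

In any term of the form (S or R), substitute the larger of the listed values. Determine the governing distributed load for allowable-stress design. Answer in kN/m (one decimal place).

(S or R) → S = 23.4 kN/m.
C1: 1.0(33.7) = 33.7
C2: 1.0(33.7) + 1.0(23.4) + 0.7(19.5) = 33.7 + 23.4 + 13.7 = 70.8
C3: 1.0(33.7) + 0.7(5.1) + 0.7(23.4) + 0.7(19.5) = 67.3
C4: 1.0(33.7) + 1.0(19.5) + 0.7(21.8) = 33.7 + 19.5 + 15.3 = 68.5
The controlling combination is 2, giving 70.8 kN/m.

70.8 kN/m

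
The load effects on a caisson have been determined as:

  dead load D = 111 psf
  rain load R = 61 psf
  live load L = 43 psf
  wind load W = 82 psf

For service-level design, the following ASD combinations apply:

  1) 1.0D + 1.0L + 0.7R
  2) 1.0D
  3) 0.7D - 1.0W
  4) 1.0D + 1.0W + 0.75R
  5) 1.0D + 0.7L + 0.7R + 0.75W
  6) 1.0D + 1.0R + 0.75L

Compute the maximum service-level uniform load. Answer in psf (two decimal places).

245.30 psf

1) 1.0(111) + 1.0(43) + 0.7(61) = 196.70
2) 1.0(111) = 111.00
3) 0.7(111) - 1.0(82) = -4.30
4) 1.0(111) + 1.0(82) + 0.75(61) = 238.75
5) 1.0(111) + 0.7(43) + 0.7(61) + 0.75(82) = 245.30
6) 1.0(111) + 1.0(61) + 0.75(43) = 204.25
The controlling combination is 5, giving 245.30 psf.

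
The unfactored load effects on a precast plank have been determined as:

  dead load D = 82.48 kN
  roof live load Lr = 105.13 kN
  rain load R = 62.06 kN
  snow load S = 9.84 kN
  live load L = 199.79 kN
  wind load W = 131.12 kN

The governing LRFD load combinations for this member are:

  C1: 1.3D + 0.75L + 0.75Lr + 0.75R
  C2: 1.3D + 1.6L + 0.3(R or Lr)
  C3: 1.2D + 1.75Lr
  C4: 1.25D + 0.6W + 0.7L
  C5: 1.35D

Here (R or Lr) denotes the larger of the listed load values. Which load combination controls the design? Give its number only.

(R or Lr) → Lr = 105.13 kN.
C1: 1.3(82.48) + 0.75(199.79) + 0.75(105.13) + 0.75(62.06) = 382.46
C2: 1.3(82.48) + 1.6(199.79) + 0.3(105.13) = 458.43
C3: 1.2(82.48) + 1.75(105.13) = 282.95
C4: 1.25(82.48) + 0.6(131.12) + 0.7(199.79) = 321.63
C5: 1.35(82.48) = 111.35
The largest value is 458.43 kN from combination 2.

Combination 2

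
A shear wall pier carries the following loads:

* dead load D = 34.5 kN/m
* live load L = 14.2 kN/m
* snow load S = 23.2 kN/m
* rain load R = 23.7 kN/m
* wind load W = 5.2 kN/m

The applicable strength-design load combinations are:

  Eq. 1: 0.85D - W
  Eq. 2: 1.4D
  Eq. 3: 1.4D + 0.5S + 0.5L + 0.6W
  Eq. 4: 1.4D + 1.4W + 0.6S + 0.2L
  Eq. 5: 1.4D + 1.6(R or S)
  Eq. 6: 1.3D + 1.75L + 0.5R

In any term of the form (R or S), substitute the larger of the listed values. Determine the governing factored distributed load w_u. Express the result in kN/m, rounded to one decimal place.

86.2 kN/m

(R or S) → R = 23.7 kN/m.
Eq. 1: 0.85(34.5) - 1.0(5.2) = 24.1
Eq. 2: 1.4(34.5) = 48.3
Eq. 3: 1.4(34.5) + 0.5(23.2) + 0.5(14.2) + 0.6(5.2) = 70.1
Eq. 4: 1.4(34.5) + 1.4(5.2) + 0.6(23.2) + 0.2(14.2) = 72.3
Eq. 5: 1.4(34.5) + 1.6(23.7) = 86.2
Eq. 6: 1.3(34.5) + 1.75(14.2) + 0.5(23.7) = 81.6
Maximum is from combination 5.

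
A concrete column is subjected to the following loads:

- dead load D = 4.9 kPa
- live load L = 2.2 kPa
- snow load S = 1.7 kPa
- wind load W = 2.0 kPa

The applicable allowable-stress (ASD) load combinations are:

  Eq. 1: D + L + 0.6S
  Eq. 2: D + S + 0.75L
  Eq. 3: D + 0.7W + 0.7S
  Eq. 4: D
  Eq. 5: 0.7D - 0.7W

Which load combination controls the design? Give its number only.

Eq. 1: 1.0(4.9) + 1.0(2.2) + 0.6(1.7) = 4.9 + 2.2 + 1.0 = 8.1
Eq. 2: 1.0(4.9) + 1.0(1.7) + 0.75(2.2) = 4.9 + 1.7 + 1.7 = 8.3
Eq. 3: 1.0(4.9) + 0.7(2.0) + 0.7(1.7) = 4.9 + 1.4 + 1.2 = 7.5
Eq. 4: 1.0(4.9) = 4.9
Eq. 5: 0.7(4.9) - 0.7(2.0) = 3.4 - 1.4 = 2.0
The largest value is 8.3 kPa from combination 2.

Combination 2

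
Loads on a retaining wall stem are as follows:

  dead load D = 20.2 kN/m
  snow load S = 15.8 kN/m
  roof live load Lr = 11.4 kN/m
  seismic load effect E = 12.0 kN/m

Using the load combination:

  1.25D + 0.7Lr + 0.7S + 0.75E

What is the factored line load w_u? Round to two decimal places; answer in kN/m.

1.25(20.2) + 0.7(11.4) + 0.7(15.8) + 0.75(12.0) = 25.25 + 7.98 + 11.06 + 9.00 = 53.29
w_u = 53.29 kN/m.

53.29 kN/m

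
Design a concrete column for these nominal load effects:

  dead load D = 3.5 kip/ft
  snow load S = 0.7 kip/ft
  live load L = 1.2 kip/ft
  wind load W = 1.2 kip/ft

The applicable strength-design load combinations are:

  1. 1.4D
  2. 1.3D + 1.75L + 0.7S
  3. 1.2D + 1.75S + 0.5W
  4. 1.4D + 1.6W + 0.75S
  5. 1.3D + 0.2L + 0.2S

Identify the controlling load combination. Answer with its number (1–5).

1. 1.4(3.5) = 4.90
2. 1.3(3.5) + 1.75(1.2) + 0.7(0.7) = 4.55 + 2.10 + 0.49 = 7.14
3. 1.2(3.5) + 1.75(0.7) + 0.5(1.2) = 4.20 + 1.23 + 0.60 = 6.03
4. 1.4(3.5) + 1.6(1.2) + 0.75(0.7) = 4.90 + 1.92 + 0.53 = 7.35
5. 1.3(3.5) + 0.2(1.2) + 0.2(0.7) = 4.55 + 0.24 + 0.14 = 4.93
The largest value is 7.35 kip/ft from combination 4.

Combination 4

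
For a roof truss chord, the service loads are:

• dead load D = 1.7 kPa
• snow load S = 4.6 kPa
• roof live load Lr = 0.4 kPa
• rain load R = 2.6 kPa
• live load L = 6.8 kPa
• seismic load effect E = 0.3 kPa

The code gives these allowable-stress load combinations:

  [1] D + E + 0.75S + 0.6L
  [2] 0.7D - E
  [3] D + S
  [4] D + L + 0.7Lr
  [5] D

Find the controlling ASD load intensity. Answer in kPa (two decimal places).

9.53 kPa

[1] 1.0(1.7) + 1.0(0.3) + 0.75(4.6) + 0.6(6.8) = 9.53
[2] 0.7(1.7) - 1.0(0.3) = 0.89
[3] 1.0(1.7) + 1.0(4.6) = 6.30
[4] 1.0(1.7) + 1.0(6.8) + 0.7(0.4) = 8.78
[5] 1.0(1.7) = 1.70
Maximum is from combination 1.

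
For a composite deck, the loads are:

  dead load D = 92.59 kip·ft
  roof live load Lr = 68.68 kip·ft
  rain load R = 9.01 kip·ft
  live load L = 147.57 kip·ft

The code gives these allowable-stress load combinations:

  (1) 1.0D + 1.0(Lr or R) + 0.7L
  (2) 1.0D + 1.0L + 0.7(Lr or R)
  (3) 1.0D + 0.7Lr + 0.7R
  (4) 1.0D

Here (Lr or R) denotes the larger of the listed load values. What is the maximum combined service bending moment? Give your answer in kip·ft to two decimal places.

(Lr or R) → Lr = 68.68 kip·ft.
(1) 1.0(92.59) + 1.0(68.68) + 0.7(147.57) = 264.57
(2) 1.0(92.59) + 1.0(147.57) + 0.7(68.68) = 288.24
(3) 1.0(92.59) + 0.7(68.68) + 0.7(9.01) = 146.97
(4) 1.0(92.59) = 92.59
Maximum is from combination 2.

288.24 kip·ft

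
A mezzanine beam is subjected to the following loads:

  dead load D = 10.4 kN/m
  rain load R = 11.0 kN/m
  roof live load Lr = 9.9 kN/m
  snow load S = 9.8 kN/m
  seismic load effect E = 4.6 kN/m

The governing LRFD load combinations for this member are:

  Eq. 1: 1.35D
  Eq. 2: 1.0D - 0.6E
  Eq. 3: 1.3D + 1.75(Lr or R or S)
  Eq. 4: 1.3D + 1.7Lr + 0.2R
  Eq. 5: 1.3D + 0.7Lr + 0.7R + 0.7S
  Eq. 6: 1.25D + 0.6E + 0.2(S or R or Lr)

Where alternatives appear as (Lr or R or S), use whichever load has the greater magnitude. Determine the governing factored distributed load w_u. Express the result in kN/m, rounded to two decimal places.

35.01 kN/m

(Lr or R or S) → R = 11.0 kN/m; (S or R or Lr) → R = 11.0 kN/m.
Eq. 1: 1.35(10.4) = 14.04
Eq. 2: 1.0(10.4) - 0.6(4.6) = 10.40 - 2.76 = 7.64
Eq. 3: 1.3(10.4) + 1.75(11.0) = 13.52 + 19.25 = 32.77
Eq. 4: 1.3(10.4) + 1.7(9.9) + 0.2(11.0) = 13.52 + 16.83 + 2.20 = 32.55
Eq. 5: 1.3(10.4) + 0.7(9.9) + 0.7(11.0) + 0.7(9.8) = 13.52 + 6.93 + 7.70 + 6.86 = 35.01
Eq. 6: 1.25(10.4) + 0.6(4.6) + 0.2(11.0) = 13.00 + 2.76 + 2.20 = 17.96
The controlling combination is 5, giving 35.01 kN/m.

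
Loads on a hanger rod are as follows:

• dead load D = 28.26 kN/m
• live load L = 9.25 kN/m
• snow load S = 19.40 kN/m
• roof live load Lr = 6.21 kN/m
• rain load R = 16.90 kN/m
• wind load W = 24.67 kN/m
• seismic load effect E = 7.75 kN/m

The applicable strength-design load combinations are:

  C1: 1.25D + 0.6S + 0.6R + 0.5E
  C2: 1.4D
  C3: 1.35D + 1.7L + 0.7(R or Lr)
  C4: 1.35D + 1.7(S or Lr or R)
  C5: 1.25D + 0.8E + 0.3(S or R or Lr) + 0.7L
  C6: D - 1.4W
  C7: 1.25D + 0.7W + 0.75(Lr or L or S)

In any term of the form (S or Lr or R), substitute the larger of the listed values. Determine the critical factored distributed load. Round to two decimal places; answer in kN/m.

71.13 kN/m

(R or Lr) → R = 16.90 kN/m; (S or Lr or R) → S = 19.40 kN/m; (S or R or Lr) → S = 19.40 kN/m; (Lr or L or S) → S = 19.40 kN/m.
C1: 1.25(28.26) + 0.6(19.40) + 0.6(16.90) + 0.5(7.75) = 60.98
C2: 1.4(28.26) = 39.56
C3: 1.35(28.26) + 1.7(9.25) + 0.7(16.90) = 65.71
C4: 1.35(28.26) + 1.7(19.40) = 71.13
C5: 1.25(28.26) + 0.8(7.75) + 0.3(19.40) + 0.7(9.25) = 53.82
C6: 1.0(28.26) - 1.4(24.67) = -6.28
C7: 1.25(28.26) + 0.7(24.67) + 0.75(19.40) = 67.14
The controlling combination is 4, giving 71.13 kN/m.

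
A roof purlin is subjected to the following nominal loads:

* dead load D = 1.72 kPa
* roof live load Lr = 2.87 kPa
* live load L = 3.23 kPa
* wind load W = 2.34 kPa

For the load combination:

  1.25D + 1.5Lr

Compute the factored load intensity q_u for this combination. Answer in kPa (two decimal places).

6.46 kPa

1.25(1.72) + 1.5(2.87) = 2.15 + 4.31 = 6.46
q_u = 6.46 kPa.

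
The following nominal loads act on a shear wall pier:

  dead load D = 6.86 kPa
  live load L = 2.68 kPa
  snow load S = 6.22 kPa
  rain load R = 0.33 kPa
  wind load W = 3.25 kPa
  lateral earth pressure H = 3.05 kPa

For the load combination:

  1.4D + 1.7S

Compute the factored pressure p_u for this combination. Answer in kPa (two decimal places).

1.4(6.86) + 1.7(6.22) = 20.18
p_u = 20.18 kPa.

20.18 kPa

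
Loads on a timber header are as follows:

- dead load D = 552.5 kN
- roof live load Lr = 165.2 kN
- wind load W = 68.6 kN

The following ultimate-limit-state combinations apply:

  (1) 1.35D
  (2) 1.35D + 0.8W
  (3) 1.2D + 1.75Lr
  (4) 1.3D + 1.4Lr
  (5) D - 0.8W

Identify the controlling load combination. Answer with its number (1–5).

Combination 3

(1) 1.35(552.5) = 745.9
(2) 1.35(552.5) + 0.8(68.6) = 745.9 + 54.9 = 800.8
(3) 1.2(552.5) + 1.75(165.2) = 663.0 + 289.1 = 952.1
(4) 1.3(552.5) + 1.4(165.2) = 949.5
(5) 1.0(552.5) - 0.8(68.6) = 552.5 - 54.9 = 497.6
The largest value is 952.1 kN from combination 3.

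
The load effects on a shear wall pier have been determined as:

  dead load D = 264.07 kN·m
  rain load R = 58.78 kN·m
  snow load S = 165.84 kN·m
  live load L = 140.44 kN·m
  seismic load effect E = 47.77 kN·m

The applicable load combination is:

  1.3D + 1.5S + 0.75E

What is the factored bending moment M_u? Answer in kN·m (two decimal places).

1.3(264.07) + 1.5(165.84) + 0.75(47.77) = 343.29 + 248.76 + 35.83 = 627.88
M_u = 627.88 kN·m.

627.88 kN·m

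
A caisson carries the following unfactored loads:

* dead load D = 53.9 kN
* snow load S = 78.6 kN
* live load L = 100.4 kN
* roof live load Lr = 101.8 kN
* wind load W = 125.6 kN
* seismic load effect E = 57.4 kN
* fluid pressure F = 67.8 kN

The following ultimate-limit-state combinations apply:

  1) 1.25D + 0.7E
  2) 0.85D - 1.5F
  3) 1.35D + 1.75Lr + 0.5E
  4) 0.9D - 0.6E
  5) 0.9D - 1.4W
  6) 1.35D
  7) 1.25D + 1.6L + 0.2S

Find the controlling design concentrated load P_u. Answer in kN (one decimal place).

1) 1.25(53.9) + 0.7(57.4) = 67.4 + 40.2 = 107.6
2) 0.85(53.9) - 1.5(67.8) = 45.8 - 101.7 = -55.9
3) 1.35(53.9) + 1.75(101.8) + 0.5(57.4) = 279.6
4) 0.9(53.9) - 0.6(57.4) = 48.5 - 34.4 = 14.1
5) 0.9(53.9) - 1.4(125.6) = 48.5 - 175.8 = -127.3
6) 1.35(53.9) = 72.8
7) 1.25(53.9) + 1.6(100.4) + 0.2(78.6) = 67.4 + 160.6 + 15.7 = 243.7
The controlling combination is 3, giving 279.6 kN.

279.6 kN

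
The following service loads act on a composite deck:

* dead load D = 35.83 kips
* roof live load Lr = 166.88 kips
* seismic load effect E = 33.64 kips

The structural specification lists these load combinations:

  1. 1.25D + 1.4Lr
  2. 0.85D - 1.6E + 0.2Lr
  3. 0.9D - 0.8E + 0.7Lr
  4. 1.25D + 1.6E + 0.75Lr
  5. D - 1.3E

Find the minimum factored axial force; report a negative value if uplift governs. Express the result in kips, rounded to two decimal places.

-7.90 kips

1. 1.25(35.83) + 1.4(166.88) = 44.79 + 233.63 = 278.42
2. 0.85(35.83) - 1.6(33.64) + 0.2(166.88) = 10.01
3. 0.9(35.83) - 0.8(33.64) + 0.7(166.88) = 122.15
4. 1.25(35.83) + 1.6(33.64) + 0.75(166.88) = 44.79 + 53.82 + 125.16 = 223.77
5. 1.0(35.83) - 1.3(33.64) = 35.83 - 43.73 = -7.90
Combination 5 gives the minimum: -7.90 kips.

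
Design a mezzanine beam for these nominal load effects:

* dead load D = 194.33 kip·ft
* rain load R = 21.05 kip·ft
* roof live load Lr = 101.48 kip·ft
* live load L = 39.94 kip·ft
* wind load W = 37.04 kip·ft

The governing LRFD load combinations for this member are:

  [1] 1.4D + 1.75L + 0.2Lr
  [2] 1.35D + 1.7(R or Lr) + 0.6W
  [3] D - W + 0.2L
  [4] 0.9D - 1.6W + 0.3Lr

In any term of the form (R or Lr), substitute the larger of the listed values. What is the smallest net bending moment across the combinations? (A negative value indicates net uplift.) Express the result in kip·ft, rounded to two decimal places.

(R or Lr) → Lr = 101.48 kip·ft.
[1] 1.4(194.33) + 1.75(39.94) + 0.2(101.48) = 362.25
[2] 1.35(194.33) + 1.7(101.48) + 0.6(37.04) = 262.35 + 172.52 + 22.22 = 457.09
[3] 1.0(194.33) - 1.0(37.04) + 0.2(39.94) = 194.33 - 37.04 + 7.99 = 165.28
[4] 0.9(194.33) - 1.6(37.04) + 0.3(101.48) = 174.90 - 59.26 + 30.44 = 146.08
Combination 4 gives the minimum: 146.08 kip·ft.

146.08 kip·ft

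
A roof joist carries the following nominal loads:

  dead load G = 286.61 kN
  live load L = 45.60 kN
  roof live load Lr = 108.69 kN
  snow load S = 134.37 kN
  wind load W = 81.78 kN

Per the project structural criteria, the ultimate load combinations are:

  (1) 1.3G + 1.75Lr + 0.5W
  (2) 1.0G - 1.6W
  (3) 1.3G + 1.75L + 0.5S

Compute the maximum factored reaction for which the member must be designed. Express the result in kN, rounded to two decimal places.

603.69 kN

(1) 1.3(286.61) + 1.75(108.69) + 0.5(81.78) = 372.59 + 190.21 + 40.89 = 603.69
(2) 1.0(286.61) - 1.6(81.78) = 286.61 - 130.85 = 155.76
(3) 1.3(286.61) + 1.75(45.60) + 0.5(134.37) = 372.59 + 79.80 + 67.19 = 519.58
The controlling combination is 1, giving 603.69 kN.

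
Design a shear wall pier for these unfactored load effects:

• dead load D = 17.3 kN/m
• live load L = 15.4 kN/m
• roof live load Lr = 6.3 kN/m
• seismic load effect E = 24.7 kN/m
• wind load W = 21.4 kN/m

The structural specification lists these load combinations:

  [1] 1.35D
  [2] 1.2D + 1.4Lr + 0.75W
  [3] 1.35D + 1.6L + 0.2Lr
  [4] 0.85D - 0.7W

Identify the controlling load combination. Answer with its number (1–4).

[1] 1.35(17.3) = 23.36
[2] 1.2(17.3) + 1.4(6.3) + 0.75(21.4) = 20.76 + 8.82 + 16.05 = 45.63
[3] 1.35(17.3) + 1.6(15.4) + 0.2(6.3) = 23.36 + 24.64 + 1.26 = 49.26
[4] 0.85(17.3) - 0.7(21.4) = -0.28
The largest value is 49.26 kN/m from combination 3.

Combination 3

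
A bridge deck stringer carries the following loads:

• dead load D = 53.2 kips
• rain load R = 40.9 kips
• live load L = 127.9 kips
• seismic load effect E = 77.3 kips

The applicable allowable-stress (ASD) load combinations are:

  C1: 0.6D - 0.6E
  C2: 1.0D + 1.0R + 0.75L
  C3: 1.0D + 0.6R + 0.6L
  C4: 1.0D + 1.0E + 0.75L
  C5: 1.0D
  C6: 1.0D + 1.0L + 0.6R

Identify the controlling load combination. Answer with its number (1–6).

Combination 4

C1: 0.6(53.2) - 0.6(77.3) = -14.5
C2: 1.0(53.2) + 1.0(40.9) + 0.75(127.9) = 190.0
C3: 1.0(53.2) + 0.6(40.9) + 0.6(127.9) = 154.5
C4: 1.0(53.2) + 1.0(77.3) + 0.75(127.9) = 226.4
C5: 1.0(53.2) = 53.2
C6: 1.0(53.2) + 1.0(127.9) + 0.6(40.9) = 205.6
The largest value is 226.4 kips from combination 4.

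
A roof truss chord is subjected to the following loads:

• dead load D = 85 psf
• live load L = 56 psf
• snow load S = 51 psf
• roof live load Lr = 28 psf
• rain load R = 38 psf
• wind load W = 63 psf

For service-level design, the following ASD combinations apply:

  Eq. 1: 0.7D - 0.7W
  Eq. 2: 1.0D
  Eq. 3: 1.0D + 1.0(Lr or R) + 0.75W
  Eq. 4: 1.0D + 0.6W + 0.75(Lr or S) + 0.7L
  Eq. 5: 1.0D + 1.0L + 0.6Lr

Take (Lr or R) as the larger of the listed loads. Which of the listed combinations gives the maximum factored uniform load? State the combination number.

Combination 4

(Lr or R) → R = 38 psf; (Lr or S) → S = 51 psf.
Eq. 1: 0.7(85) - 0.7(63) = 59.5 - 44.1 = 15.4
Eq. 2: 1.0(85) = 85.0
Eq. 3: 1.0(85) + 1.0(38) + 0.75(63) = 85.0 + 38.0 + 47.3 = 170.3
Eq. 4: 1.0(85) + 0.6(63) + 0.75(51) + 0.7(56) = 85.0 + 37.8 + 38.3 + 39.2 = 200.3
Eq. 5: 1.0(85) + 1.0(56) + 0.6(28) = 85.0 + 56.0 + 16.8 = 157.8
The largest value is 200.3 psf from combination 4.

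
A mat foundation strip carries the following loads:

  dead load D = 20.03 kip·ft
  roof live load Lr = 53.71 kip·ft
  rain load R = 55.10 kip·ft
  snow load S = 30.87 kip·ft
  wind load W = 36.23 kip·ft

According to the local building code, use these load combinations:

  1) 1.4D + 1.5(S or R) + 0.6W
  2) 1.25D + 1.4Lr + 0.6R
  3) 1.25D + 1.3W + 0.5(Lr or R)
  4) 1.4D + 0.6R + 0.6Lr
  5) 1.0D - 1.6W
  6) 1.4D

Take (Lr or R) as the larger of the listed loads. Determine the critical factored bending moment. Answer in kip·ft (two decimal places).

(S or R) → R = 55.10 kip·ft; (Lr or R) → R = 55.10 kip·ft.
1) 1.4(20.03) + 1.5(55.10) + 0.6(36.23) = 28.04 + 82.65 + 21.74 = 132.43
2) 1.25(20.03) + 1.4(53.71) + 0.6(55.10) = 25.04 + 75.19 + 33.06 = 133.29
3) 1.25(20.03) + 1.3(36.23) + 0.5(55.10) = 25.04 + 47.10 + 27.55 = 99.69
4) 1.4(20.03) + 0.6(55.10) + 0.6(53.71) = 28.04 + 33.06 + 32.23 = 93.33
5) 1.0(20.03) - 1.6(36.23) = 20.03 - 57.97 = -37.94
6) 1.4(20.03) = 28.04
Combination 2 governs: M_u = 133.29 kip·ft.

133.29 kip·ft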